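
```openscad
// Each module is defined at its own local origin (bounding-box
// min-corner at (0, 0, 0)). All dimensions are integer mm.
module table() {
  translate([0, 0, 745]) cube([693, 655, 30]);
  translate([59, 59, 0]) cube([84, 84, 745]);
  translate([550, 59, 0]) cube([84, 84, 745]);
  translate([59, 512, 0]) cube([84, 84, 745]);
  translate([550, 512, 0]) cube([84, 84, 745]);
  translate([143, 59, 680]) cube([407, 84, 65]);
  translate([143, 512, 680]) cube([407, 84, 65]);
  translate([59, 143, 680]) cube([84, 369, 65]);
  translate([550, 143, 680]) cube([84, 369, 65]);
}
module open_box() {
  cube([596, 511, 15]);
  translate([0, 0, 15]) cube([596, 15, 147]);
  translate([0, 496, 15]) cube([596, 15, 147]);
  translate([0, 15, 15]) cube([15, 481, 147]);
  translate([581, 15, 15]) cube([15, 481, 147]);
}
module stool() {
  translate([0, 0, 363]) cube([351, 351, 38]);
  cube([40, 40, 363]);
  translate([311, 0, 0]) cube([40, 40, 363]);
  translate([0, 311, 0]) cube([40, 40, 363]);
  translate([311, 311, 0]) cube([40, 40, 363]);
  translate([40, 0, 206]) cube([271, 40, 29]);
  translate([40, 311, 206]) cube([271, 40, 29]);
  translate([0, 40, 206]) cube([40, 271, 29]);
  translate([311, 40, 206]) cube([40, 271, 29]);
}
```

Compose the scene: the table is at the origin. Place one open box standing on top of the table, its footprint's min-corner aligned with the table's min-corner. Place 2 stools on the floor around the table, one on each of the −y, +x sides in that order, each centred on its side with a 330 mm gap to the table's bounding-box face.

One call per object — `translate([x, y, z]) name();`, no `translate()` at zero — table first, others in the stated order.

table();
translate([0, 0, 775]) open_box();
translate([171, -681, 0]) stool();
translate([1023, 152, 0]) stool();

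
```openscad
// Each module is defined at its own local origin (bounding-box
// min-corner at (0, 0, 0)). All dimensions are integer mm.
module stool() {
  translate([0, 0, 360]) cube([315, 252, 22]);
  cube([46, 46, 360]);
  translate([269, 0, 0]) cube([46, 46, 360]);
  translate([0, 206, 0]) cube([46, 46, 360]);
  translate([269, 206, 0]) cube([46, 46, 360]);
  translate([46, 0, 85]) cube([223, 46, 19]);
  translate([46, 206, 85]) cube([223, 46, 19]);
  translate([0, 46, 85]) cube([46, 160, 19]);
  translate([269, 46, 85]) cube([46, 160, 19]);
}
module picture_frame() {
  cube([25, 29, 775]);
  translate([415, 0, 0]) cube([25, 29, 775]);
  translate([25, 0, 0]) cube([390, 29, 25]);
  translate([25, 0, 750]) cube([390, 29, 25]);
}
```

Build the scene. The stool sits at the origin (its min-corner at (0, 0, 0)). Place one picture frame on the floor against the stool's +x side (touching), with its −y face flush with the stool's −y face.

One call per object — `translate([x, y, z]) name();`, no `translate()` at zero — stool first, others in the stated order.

stool();
translate([315, 0, 0]) picture_frame();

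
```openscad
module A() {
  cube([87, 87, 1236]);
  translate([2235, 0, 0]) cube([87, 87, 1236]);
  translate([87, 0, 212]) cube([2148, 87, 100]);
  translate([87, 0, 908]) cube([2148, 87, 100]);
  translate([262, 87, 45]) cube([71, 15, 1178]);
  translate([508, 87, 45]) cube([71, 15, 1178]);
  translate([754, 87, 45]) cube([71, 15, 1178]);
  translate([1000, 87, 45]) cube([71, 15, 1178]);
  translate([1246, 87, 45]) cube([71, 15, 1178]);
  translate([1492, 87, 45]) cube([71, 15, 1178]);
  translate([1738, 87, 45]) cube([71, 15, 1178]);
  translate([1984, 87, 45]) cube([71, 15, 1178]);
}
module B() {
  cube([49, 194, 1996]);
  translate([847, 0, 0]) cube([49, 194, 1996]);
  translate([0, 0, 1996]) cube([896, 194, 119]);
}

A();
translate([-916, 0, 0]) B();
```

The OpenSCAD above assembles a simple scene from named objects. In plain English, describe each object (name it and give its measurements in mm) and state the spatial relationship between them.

A is a fence section. Two 87×87 mm posts, 1236 mm tall, stand on the floor with a clear span of 2148 mm between their inner faces. Two horizontal rails of 87×100 mm section span the gap between the posts with their undersides at z = 212 mm and z = 908 mm, flush with the posts' −y face. 8 pickets, each 71 mm wide, 15 mm thick and 1178 mm tall, are fixed to the +y face of the rails with their bottoms at z = 45 mm, evenly spaced across the span with equal gaps (rounded down to the nearest mm) at the −x end and between each pair — any rounding remainder accumulates at the +x end.

B is a rectangular door frame: two vertical jambs of 49×194 mm section, 1996 mm tall, with a clear opening 798 mm wide between their inner faces. A header 119 mm tall and 194 mm deep lies on top of the jambs and spans the full outside width.

The door frame is on the floor beside the fence section on its −x side.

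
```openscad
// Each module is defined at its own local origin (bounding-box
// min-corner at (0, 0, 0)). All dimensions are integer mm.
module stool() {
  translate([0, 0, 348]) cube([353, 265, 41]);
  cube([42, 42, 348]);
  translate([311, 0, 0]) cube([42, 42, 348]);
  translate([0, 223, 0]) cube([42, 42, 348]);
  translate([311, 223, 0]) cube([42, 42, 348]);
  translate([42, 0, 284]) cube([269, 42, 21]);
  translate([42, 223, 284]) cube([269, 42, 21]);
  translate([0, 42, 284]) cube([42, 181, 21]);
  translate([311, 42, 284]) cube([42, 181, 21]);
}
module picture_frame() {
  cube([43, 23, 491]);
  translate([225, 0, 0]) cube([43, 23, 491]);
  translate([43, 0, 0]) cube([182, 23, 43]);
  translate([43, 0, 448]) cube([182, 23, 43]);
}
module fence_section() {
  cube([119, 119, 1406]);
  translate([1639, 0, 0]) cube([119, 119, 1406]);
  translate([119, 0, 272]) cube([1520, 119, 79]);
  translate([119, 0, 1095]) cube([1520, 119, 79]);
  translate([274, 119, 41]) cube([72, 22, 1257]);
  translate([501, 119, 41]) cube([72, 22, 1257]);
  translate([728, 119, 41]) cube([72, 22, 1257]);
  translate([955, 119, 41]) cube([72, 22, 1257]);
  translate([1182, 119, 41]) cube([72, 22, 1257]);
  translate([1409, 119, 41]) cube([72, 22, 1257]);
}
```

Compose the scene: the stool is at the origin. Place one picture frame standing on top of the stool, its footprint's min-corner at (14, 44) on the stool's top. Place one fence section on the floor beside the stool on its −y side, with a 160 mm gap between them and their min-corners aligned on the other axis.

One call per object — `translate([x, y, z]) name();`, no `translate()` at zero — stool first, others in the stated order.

stool();
translate([14, 44, 389]) picture_frame();
translate([0, -301, 0]) fence_section();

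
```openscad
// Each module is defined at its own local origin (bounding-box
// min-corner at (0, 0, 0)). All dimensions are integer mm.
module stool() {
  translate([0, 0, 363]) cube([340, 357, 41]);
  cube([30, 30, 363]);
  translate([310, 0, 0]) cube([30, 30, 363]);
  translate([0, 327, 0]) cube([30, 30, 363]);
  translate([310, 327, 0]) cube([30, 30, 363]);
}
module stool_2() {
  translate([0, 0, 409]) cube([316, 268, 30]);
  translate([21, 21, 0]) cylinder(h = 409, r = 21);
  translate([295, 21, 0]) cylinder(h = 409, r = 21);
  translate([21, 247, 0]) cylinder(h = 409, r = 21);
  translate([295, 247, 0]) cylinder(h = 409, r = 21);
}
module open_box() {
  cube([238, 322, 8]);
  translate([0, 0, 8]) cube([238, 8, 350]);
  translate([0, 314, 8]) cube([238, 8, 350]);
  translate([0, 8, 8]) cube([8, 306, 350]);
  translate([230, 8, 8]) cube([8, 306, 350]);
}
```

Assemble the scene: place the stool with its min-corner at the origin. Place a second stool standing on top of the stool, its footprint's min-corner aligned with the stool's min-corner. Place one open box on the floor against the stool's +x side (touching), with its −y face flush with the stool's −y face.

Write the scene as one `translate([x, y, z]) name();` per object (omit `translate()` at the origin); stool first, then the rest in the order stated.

stool();
translate([0, 0, 404]) stool_2();
translate([340, 0, 0]) open_box();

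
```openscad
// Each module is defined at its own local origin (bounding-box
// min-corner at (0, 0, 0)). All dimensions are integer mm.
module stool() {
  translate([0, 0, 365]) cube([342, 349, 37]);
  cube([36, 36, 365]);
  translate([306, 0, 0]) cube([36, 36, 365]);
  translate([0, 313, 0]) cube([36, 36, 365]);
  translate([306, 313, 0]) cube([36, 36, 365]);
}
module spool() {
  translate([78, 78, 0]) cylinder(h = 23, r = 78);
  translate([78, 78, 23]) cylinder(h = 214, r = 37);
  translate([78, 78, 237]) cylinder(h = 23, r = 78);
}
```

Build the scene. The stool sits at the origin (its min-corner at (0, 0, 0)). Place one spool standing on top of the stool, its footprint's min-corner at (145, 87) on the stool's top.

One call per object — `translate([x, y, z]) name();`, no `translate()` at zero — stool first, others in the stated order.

stool();
translate([145, 87, 402]) spool();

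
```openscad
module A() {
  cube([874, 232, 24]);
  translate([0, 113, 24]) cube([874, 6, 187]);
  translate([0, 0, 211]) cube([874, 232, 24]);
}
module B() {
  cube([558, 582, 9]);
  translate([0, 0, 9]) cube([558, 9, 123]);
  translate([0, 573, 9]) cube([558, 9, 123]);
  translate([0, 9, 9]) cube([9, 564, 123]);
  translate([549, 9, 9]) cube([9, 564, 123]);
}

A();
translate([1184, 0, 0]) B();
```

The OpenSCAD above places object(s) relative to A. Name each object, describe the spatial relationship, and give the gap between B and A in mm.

The open box's nearest face is 310 mm from the I-beam's +x face.

A is an I-beam. B is an open box. The open box is on the floor beside the I-beam on its +x side. The gap between the open box and the I-beam is 310 mm.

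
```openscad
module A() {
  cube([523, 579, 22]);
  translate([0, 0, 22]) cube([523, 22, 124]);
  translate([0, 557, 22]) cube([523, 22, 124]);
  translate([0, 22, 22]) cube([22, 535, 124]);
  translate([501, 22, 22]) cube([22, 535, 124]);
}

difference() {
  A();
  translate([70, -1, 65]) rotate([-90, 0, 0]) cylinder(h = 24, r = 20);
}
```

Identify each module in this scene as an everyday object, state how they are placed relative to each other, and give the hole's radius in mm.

The subtracted cylinder has r = 20 mm.

A is an open box. The open box has a circular hole through its front wall. The hole's radius is 20 mm.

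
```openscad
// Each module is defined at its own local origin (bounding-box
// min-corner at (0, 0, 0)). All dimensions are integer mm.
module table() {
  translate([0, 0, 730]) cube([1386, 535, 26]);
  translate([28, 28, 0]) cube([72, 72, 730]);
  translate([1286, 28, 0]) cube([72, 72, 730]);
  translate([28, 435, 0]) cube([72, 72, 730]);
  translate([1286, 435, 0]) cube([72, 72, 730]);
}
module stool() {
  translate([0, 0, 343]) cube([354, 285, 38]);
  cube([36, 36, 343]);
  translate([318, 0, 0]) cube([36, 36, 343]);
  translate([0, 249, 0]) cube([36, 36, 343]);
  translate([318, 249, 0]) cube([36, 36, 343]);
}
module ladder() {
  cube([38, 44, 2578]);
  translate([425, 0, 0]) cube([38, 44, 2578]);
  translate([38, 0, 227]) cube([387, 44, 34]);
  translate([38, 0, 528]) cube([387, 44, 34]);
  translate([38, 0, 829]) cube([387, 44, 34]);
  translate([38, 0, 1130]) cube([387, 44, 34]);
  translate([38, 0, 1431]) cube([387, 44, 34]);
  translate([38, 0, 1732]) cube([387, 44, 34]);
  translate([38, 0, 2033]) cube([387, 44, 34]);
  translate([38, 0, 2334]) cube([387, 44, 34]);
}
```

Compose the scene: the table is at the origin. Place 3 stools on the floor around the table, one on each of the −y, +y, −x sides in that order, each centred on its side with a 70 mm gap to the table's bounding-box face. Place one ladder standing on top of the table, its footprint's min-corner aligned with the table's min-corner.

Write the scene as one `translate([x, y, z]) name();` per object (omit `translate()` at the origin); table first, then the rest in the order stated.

table();
translate([516, -355, 0]) stool();
translate([516, 605, 0]) stool();
translate([-424, 125, 0]) stool();
translate([0, 0, 756]) ladder();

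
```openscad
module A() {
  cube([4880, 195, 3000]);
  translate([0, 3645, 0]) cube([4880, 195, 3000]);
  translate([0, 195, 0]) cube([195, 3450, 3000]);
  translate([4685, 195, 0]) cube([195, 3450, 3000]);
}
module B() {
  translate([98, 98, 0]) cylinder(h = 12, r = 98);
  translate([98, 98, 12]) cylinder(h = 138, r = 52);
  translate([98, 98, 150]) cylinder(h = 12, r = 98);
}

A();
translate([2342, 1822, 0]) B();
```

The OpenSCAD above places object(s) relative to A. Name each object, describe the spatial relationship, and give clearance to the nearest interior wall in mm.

A is a house frame. B is a spool. The spool sits inside the house frame, centred. The clearance to the nearest interior wall is 1627 mm.

Clearances: x = 2147, y = 1627; minimum 1627 mm.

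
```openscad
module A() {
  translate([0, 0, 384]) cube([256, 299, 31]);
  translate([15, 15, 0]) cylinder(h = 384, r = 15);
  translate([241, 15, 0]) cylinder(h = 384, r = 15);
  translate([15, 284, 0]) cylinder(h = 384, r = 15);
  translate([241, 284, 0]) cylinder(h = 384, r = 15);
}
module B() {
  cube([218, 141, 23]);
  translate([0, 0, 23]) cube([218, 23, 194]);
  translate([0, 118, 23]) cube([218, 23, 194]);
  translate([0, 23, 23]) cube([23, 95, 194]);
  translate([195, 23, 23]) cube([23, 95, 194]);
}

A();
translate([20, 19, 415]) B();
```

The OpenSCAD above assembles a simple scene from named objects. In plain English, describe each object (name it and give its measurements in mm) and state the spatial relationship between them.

A is a four-legged stool. The seat is 256×299 mm, 31 mm thick, top at z = 415 mm. It stands on four round legs, each 30 mm in diameter, from z = 0 to the seat underside, each leg's axis is inset half a diameter from the nearest pair of seat edges (so the leg's bounding box is flush with the corner).

B is an open storage box with external size 218×141×217 mm and wall thickness 23 mm (the base is also 23 mm thick). The base covers the whole footprint; the four walls stand on the base, with the y-facing walls full-width and the x-facing walls fitting between their inner faces.

The open box is on top of the stool.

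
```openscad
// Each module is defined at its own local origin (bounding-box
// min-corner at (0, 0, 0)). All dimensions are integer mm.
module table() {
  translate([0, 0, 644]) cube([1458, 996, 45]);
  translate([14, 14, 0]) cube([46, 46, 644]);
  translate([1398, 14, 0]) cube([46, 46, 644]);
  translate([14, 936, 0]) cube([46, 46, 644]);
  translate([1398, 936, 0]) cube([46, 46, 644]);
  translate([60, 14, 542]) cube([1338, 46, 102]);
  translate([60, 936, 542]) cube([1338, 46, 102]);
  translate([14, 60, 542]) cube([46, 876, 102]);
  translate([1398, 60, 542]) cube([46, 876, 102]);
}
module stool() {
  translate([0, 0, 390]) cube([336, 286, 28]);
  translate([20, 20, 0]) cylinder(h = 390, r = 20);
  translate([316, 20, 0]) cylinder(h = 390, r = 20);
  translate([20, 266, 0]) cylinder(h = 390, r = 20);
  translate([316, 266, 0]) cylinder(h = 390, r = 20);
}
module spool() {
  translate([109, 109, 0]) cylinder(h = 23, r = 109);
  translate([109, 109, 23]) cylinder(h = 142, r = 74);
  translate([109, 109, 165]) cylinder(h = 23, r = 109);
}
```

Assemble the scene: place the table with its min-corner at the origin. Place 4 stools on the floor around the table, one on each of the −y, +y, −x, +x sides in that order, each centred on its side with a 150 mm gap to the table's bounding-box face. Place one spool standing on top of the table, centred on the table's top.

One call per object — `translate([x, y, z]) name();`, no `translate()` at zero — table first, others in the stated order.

table();
translate([561, -436, 0]) stool();
translate([561, 1146, 0]) stool();
translate([-486, 355, 0]) stool();
translate([1608, 355, 0]) stool();
translate([620, 389, 689]) spool();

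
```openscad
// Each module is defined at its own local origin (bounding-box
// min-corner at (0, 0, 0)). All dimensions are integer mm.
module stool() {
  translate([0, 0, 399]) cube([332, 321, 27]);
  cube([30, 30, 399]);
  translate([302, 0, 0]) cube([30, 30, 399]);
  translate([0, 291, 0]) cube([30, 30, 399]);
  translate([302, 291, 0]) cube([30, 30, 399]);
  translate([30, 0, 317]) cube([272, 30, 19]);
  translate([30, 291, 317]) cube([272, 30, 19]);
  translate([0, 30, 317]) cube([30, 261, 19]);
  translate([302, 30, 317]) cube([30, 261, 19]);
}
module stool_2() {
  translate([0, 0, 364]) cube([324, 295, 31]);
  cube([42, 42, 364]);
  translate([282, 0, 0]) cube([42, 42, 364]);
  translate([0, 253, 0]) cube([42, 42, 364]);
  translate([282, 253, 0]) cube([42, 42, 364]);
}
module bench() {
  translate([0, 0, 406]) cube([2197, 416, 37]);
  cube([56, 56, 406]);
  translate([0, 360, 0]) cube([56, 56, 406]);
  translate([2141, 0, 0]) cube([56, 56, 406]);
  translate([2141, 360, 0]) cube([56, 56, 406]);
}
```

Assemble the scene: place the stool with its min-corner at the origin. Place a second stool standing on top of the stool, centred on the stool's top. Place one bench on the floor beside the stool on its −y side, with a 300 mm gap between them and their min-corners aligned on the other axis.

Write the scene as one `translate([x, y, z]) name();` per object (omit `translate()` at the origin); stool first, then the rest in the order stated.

stool();
translate([4, 13, 426]) stool_2();
translate([0, -716, 0]) bench();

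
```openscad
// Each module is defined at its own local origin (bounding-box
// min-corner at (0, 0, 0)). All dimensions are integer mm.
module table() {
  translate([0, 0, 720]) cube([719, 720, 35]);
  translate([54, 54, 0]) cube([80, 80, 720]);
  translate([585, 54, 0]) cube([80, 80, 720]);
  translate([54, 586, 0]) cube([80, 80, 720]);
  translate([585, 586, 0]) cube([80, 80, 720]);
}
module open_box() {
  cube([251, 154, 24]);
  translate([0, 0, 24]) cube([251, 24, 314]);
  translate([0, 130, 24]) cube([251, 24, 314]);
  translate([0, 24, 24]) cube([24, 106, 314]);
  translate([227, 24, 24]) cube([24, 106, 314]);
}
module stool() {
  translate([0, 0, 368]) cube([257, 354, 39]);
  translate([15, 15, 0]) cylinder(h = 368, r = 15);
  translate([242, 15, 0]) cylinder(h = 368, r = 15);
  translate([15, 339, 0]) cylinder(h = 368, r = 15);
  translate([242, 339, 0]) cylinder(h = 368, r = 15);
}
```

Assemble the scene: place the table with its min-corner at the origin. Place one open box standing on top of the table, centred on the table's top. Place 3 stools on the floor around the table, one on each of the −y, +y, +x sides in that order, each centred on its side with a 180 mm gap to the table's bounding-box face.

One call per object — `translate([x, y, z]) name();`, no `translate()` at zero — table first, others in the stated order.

table();
translate([234, 283, 755]) open_box();
translate([231, -534, 0]) stool();
translate([231, 900, 0]) stool();
translate([899, 183, 0]) stool();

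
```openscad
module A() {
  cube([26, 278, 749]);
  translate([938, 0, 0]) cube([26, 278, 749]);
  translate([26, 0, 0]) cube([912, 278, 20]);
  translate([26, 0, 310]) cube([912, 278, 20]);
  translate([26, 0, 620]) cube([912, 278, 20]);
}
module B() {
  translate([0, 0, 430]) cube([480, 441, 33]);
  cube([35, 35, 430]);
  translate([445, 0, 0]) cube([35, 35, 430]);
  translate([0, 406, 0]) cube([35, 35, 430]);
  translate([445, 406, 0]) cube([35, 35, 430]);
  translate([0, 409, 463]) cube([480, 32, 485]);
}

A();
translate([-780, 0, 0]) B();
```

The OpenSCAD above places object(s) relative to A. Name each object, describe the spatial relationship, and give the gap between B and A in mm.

A is a bookshelf. B is a chair. The chair is on the floor beside the bookshelf on its −x side. The gap between the chair and the bookshelf is 300 mm.

The chair's nearest face is 300 mm from the bookshelf's −x face.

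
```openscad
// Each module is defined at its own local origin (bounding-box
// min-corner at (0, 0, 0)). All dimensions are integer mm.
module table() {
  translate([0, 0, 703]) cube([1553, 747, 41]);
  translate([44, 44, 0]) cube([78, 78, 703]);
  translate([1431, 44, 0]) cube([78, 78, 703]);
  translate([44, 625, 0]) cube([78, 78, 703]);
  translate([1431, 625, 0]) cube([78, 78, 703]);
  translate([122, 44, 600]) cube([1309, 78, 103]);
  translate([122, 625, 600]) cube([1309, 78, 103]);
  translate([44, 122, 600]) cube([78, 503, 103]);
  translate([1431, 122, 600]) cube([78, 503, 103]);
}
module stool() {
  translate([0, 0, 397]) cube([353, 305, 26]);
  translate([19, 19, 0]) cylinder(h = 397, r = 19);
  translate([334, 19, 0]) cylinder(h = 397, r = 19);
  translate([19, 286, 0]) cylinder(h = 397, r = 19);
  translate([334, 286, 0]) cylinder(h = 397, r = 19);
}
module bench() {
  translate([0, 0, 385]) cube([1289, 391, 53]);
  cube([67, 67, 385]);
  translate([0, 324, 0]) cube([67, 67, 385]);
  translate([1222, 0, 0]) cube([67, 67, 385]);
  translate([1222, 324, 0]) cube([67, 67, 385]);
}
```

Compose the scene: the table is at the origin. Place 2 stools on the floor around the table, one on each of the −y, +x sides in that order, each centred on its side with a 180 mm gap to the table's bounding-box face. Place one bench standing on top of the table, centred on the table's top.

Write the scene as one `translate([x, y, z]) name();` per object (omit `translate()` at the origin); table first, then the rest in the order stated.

table();
translate([600, -485, 0]) stool();
translate([1733, 221, 0]) stool();
translate([132, 178, 744]) bench();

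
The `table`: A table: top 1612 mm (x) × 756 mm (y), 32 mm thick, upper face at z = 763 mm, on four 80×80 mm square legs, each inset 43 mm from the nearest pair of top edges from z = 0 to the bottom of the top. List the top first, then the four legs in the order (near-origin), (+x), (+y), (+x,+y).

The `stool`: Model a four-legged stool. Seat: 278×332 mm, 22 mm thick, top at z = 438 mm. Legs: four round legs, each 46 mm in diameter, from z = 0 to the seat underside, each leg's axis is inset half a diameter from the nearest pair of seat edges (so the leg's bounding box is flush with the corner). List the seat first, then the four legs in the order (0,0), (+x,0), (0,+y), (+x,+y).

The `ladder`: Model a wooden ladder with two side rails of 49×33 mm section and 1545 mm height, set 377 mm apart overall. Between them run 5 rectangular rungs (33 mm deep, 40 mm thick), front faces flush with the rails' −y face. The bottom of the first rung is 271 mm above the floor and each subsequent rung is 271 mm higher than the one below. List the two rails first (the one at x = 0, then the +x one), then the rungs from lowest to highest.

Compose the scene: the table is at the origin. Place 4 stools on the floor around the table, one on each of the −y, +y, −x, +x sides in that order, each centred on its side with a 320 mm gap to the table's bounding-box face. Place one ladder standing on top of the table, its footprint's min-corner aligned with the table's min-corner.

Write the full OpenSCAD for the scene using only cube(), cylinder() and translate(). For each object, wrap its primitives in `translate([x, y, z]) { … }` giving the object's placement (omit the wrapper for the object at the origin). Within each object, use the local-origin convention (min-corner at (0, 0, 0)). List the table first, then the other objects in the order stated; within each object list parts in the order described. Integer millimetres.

translate([0, 0, 731]) cube([1612, 756, 32]);
translate([43, 43, 0]) cube([80, 80, 731]);
translate([1489, 43, 0]) cube([80, 80, 731]);
translate([43, 633, 0]) cube([80, 80, 731]);
translate([1489, 633, 0]) cube([80, 80, 731]);
translate([667, -652, 0]) {
  translate([0, 0, 416]) cube([278, 332, 22]);
  translate([23, 23, 0]) cylinder(h = 416, r = 23);
  translate([255, 23, 0]) cylinder(h = 416, r = 23);
  translate([23, 309, 0]) cylinder(h = 416, r = 23);
  translate([255, 309, 0]) cylinder(h = 416, r = 23);
}
translate([667, 1076, 0]) {
  translate([0, 0, 416]) cube([278, 332, 22]);
  translate([23, 23, 0]) cylinder(h = 416, r = 23);
  translate([255, 23, 0]) cylinder(h = 416, r = 23);
  translate([23, 309, 0]) cylinder(h = 416, r = 23);
  translate([255, 309, 0]) cylinder(h = 416, r = 23);
}
translate([-598, 212, 0]) {
  translate([0, 0, 416]) cube([278, 332, 22]);
  translate([23, 23, 0]) cylinder(h = 416, r = 23);
  translate([255, 23, 0]) cylinder(h = 416, r = 23);
  translate([23, 309, 0]) cylinder(h = 416, r = 23);
  translate([255, 309, 0]) cylinder(h = 416, r = 23);
}
translate([1932, 212, 0]) {
  translate([0, 0, 416]) cube([278, 332, 22]);
  translate([23, 23, 0]) cylinder(h = 416, r = 23);
  translate([255, 23, 0]) cylinder(h = 416, r = 23);
  translate([23, 309, 0]) cylinder(h = 416, r = 23);
  translate([255, 309, 0]) cylinder(h = 416, r = 23);
}
translate([0, 0, 763]) {
  cube([49, 33, 1545]);
  translate([328, 0, 0]) cube([49, 33, 1545]);
  translate([49, 0, 271]) cube([279, 33, 40]);
  translate([49, 0, 542]) cube([279, 33, 40]);
  translate([49, 0, 813]) cube([279, 33, 40]);
  translate([49, 0, 1084]) cube([279, 33, 40]);
  translate([49, 0, 1355]) cube([279, 33, 40]);
}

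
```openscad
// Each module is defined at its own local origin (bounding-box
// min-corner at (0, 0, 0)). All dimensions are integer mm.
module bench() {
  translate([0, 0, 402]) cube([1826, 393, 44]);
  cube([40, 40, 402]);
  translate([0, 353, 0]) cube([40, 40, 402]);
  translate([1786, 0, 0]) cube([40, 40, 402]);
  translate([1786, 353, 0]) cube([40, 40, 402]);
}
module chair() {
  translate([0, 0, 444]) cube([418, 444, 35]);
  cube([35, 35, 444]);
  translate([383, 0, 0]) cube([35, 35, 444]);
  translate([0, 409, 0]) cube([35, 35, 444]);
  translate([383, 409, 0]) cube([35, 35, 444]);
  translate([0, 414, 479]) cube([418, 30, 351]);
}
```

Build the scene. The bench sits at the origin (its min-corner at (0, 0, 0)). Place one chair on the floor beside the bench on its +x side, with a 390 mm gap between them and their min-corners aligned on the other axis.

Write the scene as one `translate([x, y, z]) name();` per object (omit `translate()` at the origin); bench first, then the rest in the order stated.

bench();
translate([2216, 0, 0]) chair();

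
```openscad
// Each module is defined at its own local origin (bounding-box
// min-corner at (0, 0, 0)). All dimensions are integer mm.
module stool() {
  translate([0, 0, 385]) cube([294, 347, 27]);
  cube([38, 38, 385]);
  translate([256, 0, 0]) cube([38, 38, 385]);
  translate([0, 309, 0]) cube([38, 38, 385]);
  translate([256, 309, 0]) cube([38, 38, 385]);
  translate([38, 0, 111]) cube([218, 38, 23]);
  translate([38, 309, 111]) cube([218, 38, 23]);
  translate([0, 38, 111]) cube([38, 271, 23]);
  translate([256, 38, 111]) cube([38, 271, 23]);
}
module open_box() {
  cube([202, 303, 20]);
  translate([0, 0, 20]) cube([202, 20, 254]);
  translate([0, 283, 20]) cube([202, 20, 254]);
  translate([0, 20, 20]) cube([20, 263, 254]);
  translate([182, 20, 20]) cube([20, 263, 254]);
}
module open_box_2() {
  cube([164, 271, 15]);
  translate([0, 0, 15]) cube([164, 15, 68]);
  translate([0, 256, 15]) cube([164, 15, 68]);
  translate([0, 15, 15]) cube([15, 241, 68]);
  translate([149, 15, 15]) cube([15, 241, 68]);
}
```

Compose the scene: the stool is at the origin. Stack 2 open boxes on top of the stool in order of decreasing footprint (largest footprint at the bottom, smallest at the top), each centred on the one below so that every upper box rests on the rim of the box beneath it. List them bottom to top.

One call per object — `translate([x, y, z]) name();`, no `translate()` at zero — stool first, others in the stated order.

stool();
translate([46, 22, 412]) open_box();
translate([65, 38, 686]) open_box_2();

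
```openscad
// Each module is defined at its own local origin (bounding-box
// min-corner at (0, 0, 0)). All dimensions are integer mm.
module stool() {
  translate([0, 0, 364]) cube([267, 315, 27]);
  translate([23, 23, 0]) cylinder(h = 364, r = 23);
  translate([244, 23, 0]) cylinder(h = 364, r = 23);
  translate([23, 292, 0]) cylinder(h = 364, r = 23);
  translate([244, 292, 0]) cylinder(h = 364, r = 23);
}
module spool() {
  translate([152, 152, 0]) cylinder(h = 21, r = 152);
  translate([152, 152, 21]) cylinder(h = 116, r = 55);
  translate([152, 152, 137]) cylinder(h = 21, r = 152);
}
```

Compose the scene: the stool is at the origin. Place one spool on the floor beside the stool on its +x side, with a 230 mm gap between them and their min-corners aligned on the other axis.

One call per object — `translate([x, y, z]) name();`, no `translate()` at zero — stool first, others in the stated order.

stool();
translate([497, 0, 0]) spool();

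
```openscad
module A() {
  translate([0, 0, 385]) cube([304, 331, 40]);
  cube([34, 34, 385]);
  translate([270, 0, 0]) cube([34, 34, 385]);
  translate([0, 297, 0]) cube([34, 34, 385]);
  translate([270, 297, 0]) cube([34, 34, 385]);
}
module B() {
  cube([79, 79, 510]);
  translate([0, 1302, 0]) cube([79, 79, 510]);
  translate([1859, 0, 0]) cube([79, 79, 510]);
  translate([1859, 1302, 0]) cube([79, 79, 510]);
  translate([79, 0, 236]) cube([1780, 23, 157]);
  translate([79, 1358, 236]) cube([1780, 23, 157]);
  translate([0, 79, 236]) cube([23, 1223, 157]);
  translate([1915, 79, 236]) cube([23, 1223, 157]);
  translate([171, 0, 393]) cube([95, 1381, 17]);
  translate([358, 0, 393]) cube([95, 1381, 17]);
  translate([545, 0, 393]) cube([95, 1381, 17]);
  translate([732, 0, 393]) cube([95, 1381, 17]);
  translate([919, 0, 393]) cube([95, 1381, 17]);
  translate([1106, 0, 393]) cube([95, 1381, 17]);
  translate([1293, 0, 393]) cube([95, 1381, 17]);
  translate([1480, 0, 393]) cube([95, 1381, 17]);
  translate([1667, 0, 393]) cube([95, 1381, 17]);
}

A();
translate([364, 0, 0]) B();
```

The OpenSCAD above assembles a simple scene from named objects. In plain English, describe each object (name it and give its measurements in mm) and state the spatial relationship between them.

A is a four-legged stool. The seat is a 304×331×40 mm slab whose top surface is at z = 425 mm; four square legs, each 34×34 mm in cross-section, run from the floor (z = 0) to the underside of the seat, each flush with a corner of the seat.

B is a bed frame 1938 mm long (x) by 1381 mm wide (y). Four 79×79 mm corner posts, 510 mm tall, at the corners of the footprint. Four rails of 23 mm thickness and 157 mm height run between adjacent posts with their undersides at z = 236 mm, their outer faces flush with the outside of the frame (the two x-running rails run between the posts' inner faces; the two y-running rails run between the posts' inner faces). 9 slats, each 95 mm wide (x) and 17 mm thick, lie across the top of the two x-running rails, running the full 1381 mm width of the frame in y; the slats are evenly spaced along x between the inner faces of the end posts with equal gaps (rounded down to the nearest mm) at the −x end and between each pair — any rounding remainder accumulates at the +x end.

The bed frame is on the floor beside the stool on its +x side.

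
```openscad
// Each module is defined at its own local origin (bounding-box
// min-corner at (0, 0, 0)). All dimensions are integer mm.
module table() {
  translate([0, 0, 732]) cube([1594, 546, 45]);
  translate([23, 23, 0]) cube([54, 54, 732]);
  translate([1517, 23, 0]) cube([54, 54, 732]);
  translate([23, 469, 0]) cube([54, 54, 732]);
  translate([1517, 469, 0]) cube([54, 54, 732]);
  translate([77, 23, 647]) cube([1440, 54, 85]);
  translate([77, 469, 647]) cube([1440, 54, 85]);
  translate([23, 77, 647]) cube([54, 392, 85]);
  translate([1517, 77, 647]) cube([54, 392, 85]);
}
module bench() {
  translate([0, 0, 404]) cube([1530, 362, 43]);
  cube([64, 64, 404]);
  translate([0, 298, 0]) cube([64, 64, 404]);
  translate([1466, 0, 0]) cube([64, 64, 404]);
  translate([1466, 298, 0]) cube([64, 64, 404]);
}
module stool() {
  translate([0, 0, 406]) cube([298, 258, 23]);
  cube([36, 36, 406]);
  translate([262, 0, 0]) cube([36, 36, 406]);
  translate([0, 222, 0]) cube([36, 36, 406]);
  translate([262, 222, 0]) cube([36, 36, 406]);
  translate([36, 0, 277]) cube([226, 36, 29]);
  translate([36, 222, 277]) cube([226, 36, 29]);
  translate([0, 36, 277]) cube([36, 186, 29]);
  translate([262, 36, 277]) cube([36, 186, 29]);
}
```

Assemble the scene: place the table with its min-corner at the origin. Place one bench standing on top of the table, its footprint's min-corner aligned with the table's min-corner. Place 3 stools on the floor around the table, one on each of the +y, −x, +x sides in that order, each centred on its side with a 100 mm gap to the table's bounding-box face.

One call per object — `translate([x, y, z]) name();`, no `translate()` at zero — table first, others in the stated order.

table();
translate([0, 0, 777]) bench();
translate([648, 646, 0]) stool();
translate([-398, 144, 0]) stool();
translate([1694, 144, 0]) stool();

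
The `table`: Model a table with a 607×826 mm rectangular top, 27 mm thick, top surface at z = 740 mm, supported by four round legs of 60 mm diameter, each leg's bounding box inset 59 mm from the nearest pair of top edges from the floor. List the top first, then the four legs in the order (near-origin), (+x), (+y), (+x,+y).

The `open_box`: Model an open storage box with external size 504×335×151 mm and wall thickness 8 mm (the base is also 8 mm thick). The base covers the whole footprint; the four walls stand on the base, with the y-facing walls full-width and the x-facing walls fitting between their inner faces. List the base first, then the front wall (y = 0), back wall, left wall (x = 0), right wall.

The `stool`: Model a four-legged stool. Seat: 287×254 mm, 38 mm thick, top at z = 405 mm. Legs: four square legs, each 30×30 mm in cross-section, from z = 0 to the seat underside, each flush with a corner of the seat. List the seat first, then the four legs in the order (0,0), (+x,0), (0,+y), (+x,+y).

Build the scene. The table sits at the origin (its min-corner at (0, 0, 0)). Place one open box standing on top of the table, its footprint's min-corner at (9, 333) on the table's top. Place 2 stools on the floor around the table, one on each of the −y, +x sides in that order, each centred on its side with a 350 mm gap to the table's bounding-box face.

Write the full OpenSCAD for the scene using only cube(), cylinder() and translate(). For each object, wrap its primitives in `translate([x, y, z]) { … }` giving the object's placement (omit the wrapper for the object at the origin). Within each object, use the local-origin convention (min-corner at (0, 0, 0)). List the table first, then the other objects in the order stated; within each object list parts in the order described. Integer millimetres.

translate([0, 0, 713]) cube([607, 826, 27]);
translate([89, 89, 0]) cylinder(h = 713, r = 30);
translate([518, 89, 0]) cylinder(h = 713, r = 30);
translate([89, 737, 0]) cylinder(h = 713, r = 30);
translate([518, 737, 0]) cylinder(h = 713, r = 30);
translate([9, 333, 740]) {
  cube([504, 335, 8]);
  translate([0, 0, 8]) cube([504, 8, 143]);
  translate([0, 327, 8]) cube([504, 8, 143]);
  translate([0, 8, 8]) cube([8, 319, 143]);
  translate([496, 8, 8]) cube([8, 319, 143]);
}
translate([160, -604, 0]) {
  translate([0, 0, 367]) cube([287, 254, 38]);
  cube([30, 30, 367]);
  translate([257, 0, 0]) cube([30, 30, 367]);
  translate([0, 224, 0]) cube([30, 30, 367]);
  translate([257, 224, 0]) cube([30, 30, 367]);
}
translate([957, 286, 0]) {
  translate([0, 0, 367]) cube([287, 254, 38]);
  cube([30, 30, 367]);
  translate([257, 0, 0]) cube([30, 30, 367]);
  translate([0, 224, 0]) cube([30, 30, 367]);
  translate([257, 224, 0]) cube([30, 30, 367]);
}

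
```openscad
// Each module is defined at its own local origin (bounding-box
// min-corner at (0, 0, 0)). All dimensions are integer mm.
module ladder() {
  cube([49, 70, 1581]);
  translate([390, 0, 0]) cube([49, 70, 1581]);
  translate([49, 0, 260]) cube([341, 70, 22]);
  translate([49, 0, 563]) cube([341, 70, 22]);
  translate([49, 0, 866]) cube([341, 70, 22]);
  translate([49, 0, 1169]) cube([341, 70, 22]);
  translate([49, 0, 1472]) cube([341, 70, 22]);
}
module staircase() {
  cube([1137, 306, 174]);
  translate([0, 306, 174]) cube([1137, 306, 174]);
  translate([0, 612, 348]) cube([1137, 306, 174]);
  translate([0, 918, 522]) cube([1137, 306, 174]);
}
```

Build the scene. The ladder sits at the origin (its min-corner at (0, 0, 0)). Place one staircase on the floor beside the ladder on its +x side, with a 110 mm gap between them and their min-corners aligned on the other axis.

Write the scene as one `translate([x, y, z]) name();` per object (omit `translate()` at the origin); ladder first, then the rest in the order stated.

ladder();
translate([549, 0, 0]) staircase();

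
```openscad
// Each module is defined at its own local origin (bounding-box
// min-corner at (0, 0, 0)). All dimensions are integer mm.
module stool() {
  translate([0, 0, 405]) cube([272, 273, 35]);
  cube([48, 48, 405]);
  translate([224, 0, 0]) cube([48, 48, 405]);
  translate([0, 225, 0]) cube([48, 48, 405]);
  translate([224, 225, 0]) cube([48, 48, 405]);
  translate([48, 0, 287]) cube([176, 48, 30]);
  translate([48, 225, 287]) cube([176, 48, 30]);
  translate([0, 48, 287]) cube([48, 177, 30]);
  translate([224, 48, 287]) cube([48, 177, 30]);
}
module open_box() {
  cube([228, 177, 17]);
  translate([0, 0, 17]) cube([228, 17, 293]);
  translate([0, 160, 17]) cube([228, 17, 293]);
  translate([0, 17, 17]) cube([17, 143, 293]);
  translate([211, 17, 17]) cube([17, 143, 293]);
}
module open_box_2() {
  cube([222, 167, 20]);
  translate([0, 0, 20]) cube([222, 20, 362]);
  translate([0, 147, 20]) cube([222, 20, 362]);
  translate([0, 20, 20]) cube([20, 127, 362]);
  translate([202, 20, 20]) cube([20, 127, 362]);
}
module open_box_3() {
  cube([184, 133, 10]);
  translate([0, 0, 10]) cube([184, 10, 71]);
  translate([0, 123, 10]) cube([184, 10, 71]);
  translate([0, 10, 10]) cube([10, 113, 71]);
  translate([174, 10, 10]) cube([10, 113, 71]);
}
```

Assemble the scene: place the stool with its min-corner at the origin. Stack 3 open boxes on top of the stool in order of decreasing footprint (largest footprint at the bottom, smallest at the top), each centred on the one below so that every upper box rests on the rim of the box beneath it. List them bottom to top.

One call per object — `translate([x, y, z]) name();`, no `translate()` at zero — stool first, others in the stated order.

stool();
translate([22, 48, 440]) open_box();
translate([25, 53, 750]) open_box_2();
translate([44, 70, 1132]) open_box_3();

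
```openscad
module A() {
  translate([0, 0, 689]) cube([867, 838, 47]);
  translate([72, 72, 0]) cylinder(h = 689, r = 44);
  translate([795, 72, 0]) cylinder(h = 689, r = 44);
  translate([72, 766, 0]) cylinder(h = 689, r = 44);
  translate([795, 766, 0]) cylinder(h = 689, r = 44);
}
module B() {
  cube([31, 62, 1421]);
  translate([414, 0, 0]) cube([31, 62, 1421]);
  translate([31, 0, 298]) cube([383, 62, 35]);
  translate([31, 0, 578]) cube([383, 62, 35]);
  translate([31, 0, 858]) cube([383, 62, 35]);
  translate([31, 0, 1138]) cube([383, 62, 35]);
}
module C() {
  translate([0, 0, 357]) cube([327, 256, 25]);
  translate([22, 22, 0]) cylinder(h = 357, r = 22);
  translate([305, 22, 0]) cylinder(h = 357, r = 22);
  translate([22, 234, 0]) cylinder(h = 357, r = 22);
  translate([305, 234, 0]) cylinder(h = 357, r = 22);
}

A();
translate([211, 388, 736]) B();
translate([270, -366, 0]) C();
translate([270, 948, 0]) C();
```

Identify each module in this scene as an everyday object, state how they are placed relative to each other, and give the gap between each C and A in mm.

Each stool's nearest face is 110 mm from the table's bounding box.

A is a table. B is a ladder. C is a stool. The ladder is on top of the table, centred. Two stools sit around the table at the −y, +y sides. The gap between each stool and the table is 110 mm.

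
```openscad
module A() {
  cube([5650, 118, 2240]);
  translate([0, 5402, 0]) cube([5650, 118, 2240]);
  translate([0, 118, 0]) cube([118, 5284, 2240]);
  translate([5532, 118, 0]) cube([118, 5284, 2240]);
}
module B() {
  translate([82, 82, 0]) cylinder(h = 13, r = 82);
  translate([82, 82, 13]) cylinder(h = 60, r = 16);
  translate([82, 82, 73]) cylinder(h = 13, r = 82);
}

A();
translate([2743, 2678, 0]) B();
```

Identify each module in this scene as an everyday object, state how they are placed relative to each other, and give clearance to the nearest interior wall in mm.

Clearances: x = 2625, y = 2560; minimum 2560 mm.

A is a house frame. B is a spool. The spool sits inside the house frame, centred. The clearance to the nearest interior wall is 2560 mm.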